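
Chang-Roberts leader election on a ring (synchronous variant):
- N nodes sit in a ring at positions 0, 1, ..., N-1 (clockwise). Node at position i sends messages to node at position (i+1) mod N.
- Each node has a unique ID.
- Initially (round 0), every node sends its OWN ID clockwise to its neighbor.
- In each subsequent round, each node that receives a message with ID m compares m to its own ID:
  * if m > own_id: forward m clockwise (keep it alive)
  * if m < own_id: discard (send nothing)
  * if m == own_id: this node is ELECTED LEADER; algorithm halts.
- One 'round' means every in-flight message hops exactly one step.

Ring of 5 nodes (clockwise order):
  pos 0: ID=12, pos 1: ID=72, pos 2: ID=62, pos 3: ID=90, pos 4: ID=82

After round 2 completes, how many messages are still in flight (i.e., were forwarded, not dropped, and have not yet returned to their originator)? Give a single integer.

Answer: 2

Derivation:
Round 1: pos1(id72) recv 12: drop; pos2(id62) recv 72: fwd; pos3(id90) recv 62: drop; pos4(id82) recv 90: fwd; pos0(id12) recv 82: fwd
Round 2: pos3(id90) recv 72: drop; pos0(id12) recv 90: fwd; pos1(id72) recv 82: fwd
After round 2: 2 messages still in flight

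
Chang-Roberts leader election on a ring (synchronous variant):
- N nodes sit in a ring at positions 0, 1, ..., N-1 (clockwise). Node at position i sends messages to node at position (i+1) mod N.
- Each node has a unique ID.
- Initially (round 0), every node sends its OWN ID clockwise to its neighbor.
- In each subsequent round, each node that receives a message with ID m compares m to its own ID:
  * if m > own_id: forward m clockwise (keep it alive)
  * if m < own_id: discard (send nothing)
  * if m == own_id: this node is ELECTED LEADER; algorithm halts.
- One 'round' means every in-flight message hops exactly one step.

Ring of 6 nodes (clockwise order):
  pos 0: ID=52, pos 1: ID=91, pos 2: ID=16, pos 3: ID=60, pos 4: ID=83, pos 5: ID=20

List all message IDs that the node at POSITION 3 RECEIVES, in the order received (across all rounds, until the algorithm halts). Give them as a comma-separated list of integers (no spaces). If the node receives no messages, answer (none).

Answer: 16,91

Derivation:
Round 1: pos1(id91) recv 52: drop; pos2(id16) recv 91: fwd; pos3(id60) recv 16: drop; pos4(id83) recv 60: drop; pos5(id20) recv 83: fwd; pos0(id52) recv 20: drop
Round 2: pos3(id60) recv 91: fwd; pos0(id52) recv 83: fwd
Round 3: pos4(id83) recv 91: fwd; pos1(id91) recv 83: drop
Round 4: pos5(id20) recv 91: fwd
Round 5: pos0(id52) recv 91: fwd
Round 6: pos1(id91) recv 91: ELECTED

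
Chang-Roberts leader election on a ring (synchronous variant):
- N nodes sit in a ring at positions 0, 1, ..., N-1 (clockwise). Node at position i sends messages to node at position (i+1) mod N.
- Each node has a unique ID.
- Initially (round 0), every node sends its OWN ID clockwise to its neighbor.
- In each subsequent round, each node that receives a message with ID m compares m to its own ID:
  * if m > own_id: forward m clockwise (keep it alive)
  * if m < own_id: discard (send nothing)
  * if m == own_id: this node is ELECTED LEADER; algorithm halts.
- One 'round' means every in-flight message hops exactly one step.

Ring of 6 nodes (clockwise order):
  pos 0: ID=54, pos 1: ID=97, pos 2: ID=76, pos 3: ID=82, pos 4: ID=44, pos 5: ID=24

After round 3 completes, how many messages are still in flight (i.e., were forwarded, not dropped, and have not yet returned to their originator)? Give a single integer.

Round 1: pos1(id97) recv 54: drop; pos2(id76) recv 97: fwd; pos3(id82) recv 76: drop; pos4(id44) recv 82: fwd; pos5(id24) recv 44: fwd; pos0(id54) recv 24: drop
Round 2: pos3(id82) recv 97: fwd; pos5(id24) recv 82: fwd; pos0(id54) recv 44: drop
Round 3: pos4(id44) recv 97: fwd; pos0(id54) recv 82: fwd
After round 3: 2 messages still in flight

Answer: 2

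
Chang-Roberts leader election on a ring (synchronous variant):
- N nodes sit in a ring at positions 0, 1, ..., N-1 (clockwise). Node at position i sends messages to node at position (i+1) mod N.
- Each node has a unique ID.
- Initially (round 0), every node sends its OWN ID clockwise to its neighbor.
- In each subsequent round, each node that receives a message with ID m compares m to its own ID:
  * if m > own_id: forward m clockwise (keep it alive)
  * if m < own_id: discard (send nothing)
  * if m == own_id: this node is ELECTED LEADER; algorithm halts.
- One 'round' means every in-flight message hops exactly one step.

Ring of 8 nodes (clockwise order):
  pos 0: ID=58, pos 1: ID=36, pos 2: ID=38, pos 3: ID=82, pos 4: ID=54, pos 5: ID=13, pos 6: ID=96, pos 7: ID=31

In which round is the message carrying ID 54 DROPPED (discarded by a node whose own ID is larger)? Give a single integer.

Round 1: pos1(id36) recv 58: fwd; pos2(id38) recv 36: drop; pos3(id82) recv 38: drop; pos4(id54) recv 82: fwd; pos5(id13) recv 54: fwd; pos6(id96) recv 13: drop; pos7(id31) recv 96: fwd; pos0(id58) recv 31: drop
Round 2: pos2(id38) recv 58: fwd; pos5(id13) recv 82: fwd; pos6(id96) recv 54: drop; pos0(id58) recv 96: fwd
Round 3: pos3(id82) recv 58: drop; pos6(id96) recv 82: drop; pos1(id36) recv 96: fwd
Round 4: pos2(id38) recv 96: fwd
Round 5: pos3(id82) recv 96: fwd
Round 6: pos4(id54) recv 96: fwd
Round 7: pos5(id13) recv 96: fwd
Round 8: pos6(id96) recv 96: ELECTED
Message ID 54 originates at pos 4; dropped at pos 6 in round 2

Answer: 2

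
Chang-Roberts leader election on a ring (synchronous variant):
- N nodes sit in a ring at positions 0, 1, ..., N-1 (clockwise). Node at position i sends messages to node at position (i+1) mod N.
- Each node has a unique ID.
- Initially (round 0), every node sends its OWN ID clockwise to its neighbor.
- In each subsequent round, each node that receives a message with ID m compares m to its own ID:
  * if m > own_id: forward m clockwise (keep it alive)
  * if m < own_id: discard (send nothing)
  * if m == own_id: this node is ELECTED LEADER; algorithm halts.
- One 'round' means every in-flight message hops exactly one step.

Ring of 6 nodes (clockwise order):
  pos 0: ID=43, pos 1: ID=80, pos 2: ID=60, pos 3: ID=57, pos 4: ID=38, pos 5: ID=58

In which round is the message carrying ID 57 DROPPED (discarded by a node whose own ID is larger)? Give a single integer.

Round 1: pos1(id80) recv 43: drop; pos2(id60) recv 80: fwd; pos3(id57) recv 60: fwd; pos4(id38) recv 57: fwd; pos5(id58) recv 38: drop; pos0(id43) recv 58: fwd
Round 2: pos3(id57) recv 80: fwd; pos4(id38) recv 60: fwd; pos5(id58) recv 57: drop; pos1(id80) recv 58: drop
Round 3: pos4(id38) recv 80: fwd; pos5(id58) recv 60: fwd
Round 4: pos5(id58) recv 80: fwd; pos0(id43) recv 60: fwd
Round 5: pos0(id43) recv 80: fwd; pos1(id80) recv 60: drop
Round 6: pos1(id80) recv 80: ELECTED
Message ID 57 originates at pos 3; dropped at pos 5 in round 2

Answer: 2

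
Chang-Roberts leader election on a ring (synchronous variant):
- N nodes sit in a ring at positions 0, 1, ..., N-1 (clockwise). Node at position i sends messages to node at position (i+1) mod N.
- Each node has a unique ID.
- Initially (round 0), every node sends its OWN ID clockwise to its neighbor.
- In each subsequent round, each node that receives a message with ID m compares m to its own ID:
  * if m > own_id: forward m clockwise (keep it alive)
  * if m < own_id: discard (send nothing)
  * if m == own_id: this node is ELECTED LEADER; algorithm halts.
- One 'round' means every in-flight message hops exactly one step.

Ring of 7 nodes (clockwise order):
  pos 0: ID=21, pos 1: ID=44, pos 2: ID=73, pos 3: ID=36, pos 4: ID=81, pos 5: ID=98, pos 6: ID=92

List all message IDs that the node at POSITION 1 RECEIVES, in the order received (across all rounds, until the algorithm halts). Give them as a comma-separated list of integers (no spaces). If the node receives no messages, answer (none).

Answer: 21,92,98

Derivation:
Round 1: pos1(id44) recv 21: drop; pos2(id73) recv 44: drop; pos3(id36) recv 73: fwd; pos4(id81) recv 36: drop; pos5(id98) recv 81: drop; pos6(id92) recv 98: fwd; pos0(id21) recv 92: fwd
Round 2: pos4(id81) recv 73: drop; pos0(id21) recv 98: fwd; pos1(id44) recv 92: fwd
Round 3: pos1(id44) recv 98: fwd; pos2(id73) recv 92: fwd
Round 4: pos2(id73) recv 98: fwd; pos3(id36) recv 92: fwd
Round 5: pos3(id36) recv 98: fwd; pos4(id81) recv 92: fwd
Round 6: pos4(id81) recv 98: fwd; pos5(id98) recv 92: drop
Round 7: pos5(id98) recv 98: ELECTED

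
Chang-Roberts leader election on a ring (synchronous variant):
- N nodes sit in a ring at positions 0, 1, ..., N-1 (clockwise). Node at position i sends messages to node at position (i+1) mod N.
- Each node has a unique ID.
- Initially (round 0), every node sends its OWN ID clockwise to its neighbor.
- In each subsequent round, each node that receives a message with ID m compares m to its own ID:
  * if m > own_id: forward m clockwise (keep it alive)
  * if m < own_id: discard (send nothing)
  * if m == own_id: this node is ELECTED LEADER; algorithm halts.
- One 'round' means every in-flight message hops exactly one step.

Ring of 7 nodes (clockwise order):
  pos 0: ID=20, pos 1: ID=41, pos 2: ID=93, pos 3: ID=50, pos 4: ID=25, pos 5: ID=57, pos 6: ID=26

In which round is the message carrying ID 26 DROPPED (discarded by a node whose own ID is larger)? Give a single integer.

Round 1: pos1(id41) recv 20: drop; pos2(id93) recv 41: drop; pos3(id50) recv 93: fwd; pos4(id25) recv 50: fwd; pos5(id57) recv 25: drop; pos6(id26) recv 57: fwd; pos0(id20) recv 26: fwd
Round 2: pos4(id25) recv 93: fwd; pos5(id57) recv 50: drop; pos0(id20) recv 57: fwd; pos1(id41) recv 26: drop
Round 3: pos5(id57) recv 93: fwd; pos1(id41) recv 57: fwd
Round 4: pos6(id26) recv 93: fwd; pos2(id93) recv 57: drop
Round 5: pos0(id20) recv 93: fwd
Round 6: pos1(id41) recv 93: fwd
Round 7: pos2(id93) recv 93: ELECTED
Message ID 26 originates at pos 6; dropped at pos 1 in round 2

Answer: 2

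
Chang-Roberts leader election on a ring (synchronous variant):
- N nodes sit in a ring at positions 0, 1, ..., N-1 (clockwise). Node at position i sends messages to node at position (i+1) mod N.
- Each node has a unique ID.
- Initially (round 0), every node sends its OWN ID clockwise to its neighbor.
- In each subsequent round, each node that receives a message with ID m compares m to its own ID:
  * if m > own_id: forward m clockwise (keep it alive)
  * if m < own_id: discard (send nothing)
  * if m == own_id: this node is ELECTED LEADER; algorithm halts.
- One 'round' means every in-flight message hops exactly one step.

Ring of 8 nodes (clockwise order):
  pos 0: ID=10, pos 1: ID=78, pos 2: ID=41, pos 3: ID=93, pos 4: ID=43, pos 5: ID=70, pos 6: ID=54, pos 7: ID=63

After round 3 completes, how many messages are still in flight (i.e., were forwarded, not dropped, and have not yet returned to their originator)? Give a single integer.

Answer: 2

Derivation:
Round 1: pos1(id78) recv 10: drop; pos2(id41) recv 78: fwd; pos3(id93) recv 41: drop; pos4(id43) recv 93: fwd; pos5(id70) recv 43: drop; pos6(id54) recv 70: fwd; pos7(id63) recv 54: drop; pos0(id10) recv 63: fwd
Round 2: pos3(id93) recv 78: drop; pos5(id70) recv 93: fwd; pos7(id63) recv 70: fwd; pos1(id78) recv 63: drop
Round 3: pos6(id54) recv 93: fwd; pos0(id10) recv 70: fwd
After round 3: 2 messages still in flight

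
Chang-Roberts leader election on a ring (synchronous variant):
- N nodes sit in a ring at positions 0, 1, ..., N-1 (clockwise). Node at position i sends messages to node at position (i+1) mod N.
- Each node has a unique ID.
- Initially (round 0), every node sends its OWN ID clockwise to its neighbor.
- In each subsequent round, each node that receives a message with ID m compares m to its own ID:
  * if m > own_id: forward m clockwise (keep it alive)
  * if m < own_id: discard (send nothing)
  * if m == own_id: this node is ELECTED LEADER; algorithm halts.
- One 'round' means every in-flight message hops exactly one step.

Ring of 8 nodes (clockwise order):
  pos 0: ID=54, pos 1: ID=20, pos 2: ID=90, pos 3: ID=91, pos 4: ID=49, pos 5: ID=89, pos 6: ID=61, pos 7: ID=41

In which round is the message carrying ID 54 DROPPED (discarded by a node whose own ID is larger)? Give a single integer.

Answer: 2

Derivation:
Round 1: pos1(id20) recv 54: fwd; pos2(id90) recv 20: drop; pos3(id91) recv 90: drop; pos4(id49) recv 91: fwd; pos5(id89) recv 49: drop; pos6(id61) recv 89: fwd; pos7(id41) recv 61: fwd; pos0(id54) recv 41: drop
Round 2: pos2(id90) recv 54: drop; pos5(id89) recv 91: fwd; pos7(id41) recv 89: fwd; pos0(id54) recv 61: fwd
Round 3: pos6(id61) recv 91: fwd; pos0(id54) recv 89: fwd; pos1(id20) recv 61: fwd
Round 4: pos7(id41) recv 91: fwd; pos1(id20) recv 89: fwd; pos2(id90) recv 61: drop
Round 5: pos0(id54) recv 91: fwd; pos2(id90) recv 89: drop
Round 6: pos1(id20) recv 91: fwd
Round 7: pos2(id90) recv 91: fwd
Round 8: pos3(id91) recv 91: ELECTED
Message ID 54 originates at pos 0; dropped at pos 2 in round 2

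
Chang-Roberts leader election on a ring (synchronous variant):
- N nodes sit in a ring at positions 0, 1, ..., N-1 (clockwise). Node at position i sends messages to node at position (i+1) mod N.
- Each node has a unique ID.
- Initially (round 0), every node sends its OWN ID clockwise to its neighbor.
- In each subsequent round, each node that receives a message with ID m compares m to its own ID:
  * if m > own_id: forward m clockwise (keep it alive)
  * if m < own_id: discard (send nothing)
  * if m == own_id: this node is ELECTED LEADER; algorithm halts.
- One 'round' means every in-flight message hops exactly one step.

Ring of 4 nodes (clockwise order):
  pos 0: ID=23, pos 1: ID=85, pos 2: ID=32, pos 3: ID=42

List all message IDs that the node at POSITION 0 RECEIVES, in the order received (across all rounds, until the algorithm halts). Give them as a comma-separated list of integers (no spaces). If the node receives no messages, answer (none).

Answer: 42,85

Derivation:
Round 1: pos1(id85) recv 23: drop; pos2(id32) recv 85: fwd; pos3(id42) recv 32: drop; pos0(id23) recv 42: fwd
Round 2: pos3(id42) recv 85: fwd; pos1(id85) recv 42: drop
Round 3: pos0(id23) recv 85: fwd
Round 4: pos1(id85) recv 85: ELECTED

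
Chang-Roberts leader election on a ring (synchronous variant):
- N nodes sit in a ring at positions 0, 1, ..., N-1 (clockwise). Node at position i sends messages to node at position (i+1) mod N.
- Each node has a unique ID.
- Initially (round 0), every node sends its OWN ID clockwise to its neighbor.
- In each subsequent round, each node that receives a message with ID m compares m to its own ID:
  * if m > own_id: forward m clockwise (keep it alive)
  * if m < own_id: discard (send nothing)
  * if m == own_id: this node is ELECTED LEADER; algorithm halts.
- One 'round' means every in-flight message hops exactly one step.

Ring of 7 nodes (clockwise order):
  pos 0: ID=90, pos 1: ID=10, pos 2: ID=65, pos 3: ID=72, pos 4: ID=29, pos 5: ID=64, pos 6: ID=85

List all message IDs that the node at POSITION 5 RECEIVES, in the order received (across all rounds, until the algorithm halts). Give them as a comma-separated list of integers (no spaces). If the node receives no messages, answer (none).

Round 1: pos1(id10) recv 90: fwd; pos2(id65) recv 10: drop; pos3(id72) recv 65: drop; pos4(id29) recv 72: fwd; pos5(id64) recv 29: drop; pos6(id85) recv 64: drop; pos0(id90) recv 85: drop
Round 2: pos2(id65) recv 90: fwd; pos5(id64) recv 72: fwd
Round 3: pos3(id72) recv 90: fwd; pos6(id85) recv 72: drop
Round 4: pos4(id29) recv 90: fwd
Round 5: pos5(id64) recv 90: fwd
Round 6: pos6(id85) recv 90: fwd
Round 7: pos0(id90) recv 90: ELECTED

Answer: 29,72,90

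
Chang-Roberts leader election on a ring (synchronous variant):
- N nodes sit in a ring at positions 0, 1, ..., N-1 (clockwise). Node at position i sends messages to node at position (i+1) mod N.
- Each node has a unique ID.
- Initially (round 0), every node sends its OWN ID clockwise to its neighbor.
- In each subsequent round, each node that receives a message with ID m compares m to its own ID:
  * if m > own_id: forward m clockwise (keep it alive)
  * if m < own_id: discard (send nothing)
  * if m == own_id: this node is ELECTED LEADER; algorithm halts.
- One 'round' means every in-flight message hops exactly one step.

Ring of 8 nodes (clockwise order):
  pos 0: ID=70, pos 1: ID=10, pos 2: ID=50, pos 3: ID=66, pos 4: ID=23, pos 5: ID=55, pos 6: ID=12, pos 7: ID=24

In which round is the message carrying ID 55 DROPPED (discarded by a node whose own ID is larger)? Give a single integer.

Answer: 3

Derivation:
Round 1: pos1(id10) recv 70: fwd; pos2(id50) recv 10: drop; pos3(id66) recv 50: drop; pos4(id23) recv 66: fwd; pos5(id55) recv 23: drop; pos6(id12) recv 55: fwd; pos7(id24) recv 12: drop; pos0(id70) recv 24: drop
Round 2: pos2(id50) recv 70: fwd; pos5(id55) recv 66: fwd; pos7(id24) recv 55: fwd
Round 3: pos3(id66) recv 70: fwd; pos6(id12) recv 66: fwd; pos0(id70) recv 55: drop
Round 4: pos4(id23) recv 70: fwd; pos7(id24) recv 66: fwd
Round 5: pos5(id55) recv 70: fwd; pos0(id70) recv 66: drop
Round 6: pos6(id12) recv 70: fwd
Round 7: pos7(id24) recv 70: fwd
Round 8: pos0(id70) recv 70: ELECTED
Message ID 55 originates at pos 5; dropped at pos 0 in round 3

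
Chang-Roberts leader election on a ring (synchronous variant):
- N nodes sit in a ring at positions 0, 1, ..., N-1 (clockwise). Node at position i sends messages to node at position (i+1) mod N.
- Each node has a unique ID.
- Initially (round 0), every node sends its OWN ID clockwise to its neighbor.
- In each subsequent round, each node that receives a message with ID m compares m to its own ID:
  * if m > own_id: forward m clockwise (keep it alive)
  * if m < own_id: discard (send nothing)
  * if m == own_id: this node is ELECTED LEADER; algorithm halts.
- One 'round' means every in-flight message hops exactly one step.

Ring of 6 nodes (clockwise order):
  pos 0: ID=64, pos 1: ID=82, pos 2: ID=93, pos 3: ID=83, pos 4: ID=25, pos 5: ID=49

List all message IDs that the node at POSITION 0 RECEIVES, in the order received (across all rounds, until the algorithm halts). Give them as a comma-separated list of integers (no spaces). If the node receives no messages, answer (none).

Round 1: pos1(id82) recv 64: drop; pos2(id93) recv 82: drop; pos3(id83) recv 93: fwd; pos4(id25) recv 83: fwd; pos5(id49) recv 25: drop; pos0(id64) recv 49: drop
Round 2: pos4(id25) recv 93: fwd; pos5(id49) recv 83: fwd
Round 3: pos5(id49) recv 93: fwd; pos0(id64) recv 83: fwd
Round 4: pos0(id64) recv 93: fwd; pos1(id82) recv 83: fwd
Round 5: pos1(id82) recv 93: fwd; pos2(id93) recv 83: drop
Round 6: pos2(id93) recv 93: ELECTED

Answer: 49,83,93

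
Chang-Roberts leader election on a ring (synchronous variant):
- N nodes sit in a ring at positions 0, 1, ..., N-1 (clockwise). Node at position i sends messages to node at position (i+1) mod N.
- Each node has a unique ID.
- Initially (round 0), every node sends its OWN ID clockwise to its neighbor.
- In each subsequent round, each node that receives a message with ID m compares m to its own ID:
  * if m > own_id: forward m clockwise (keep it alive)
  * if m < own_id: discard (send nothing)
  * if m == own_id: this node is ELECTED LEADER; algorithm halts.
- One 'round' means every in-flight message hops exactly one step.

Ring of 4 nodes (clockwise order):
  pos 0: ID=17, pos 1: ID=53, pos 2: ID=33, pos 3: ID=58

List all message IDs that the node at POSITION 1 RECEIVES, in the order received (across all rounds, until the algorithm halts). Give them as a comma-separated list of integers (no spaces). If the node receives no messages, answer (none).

Round 1: pos1(id53) recv 17: drop; pos2(id33) recv 53: fwd; pos3(id58) recv 33: drop; pos0(id17) recv 58: fwd
Round 2: pos3(id58) recv 53: drop; pos1(id53) recv 58: fwd
Round 3: pos2(id33) recv 58: fwd
Round 4: pos3(id58) recv 58: ELECTED

Answer: 17,58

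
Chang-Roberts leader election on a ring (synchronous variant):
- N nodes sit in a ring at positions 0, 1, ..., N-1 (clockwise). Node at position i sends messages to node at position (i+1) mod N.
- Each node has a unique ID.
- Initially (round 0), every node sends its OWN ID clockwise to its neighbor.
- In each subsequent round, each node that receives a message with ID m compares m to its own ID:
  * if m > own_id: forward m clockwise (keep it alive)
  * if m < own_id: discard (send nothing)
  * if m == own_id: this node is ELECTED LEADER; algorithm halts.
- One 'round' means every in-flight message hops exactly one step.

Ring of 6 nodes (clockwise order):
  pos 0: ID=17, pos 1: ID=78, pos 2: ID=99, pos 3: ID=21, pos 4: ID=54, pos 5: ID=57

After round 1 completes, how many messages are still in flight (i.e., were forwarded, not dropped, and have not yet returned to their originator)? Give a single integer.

Answer: 2

Derivation:
Round 1: pos1(id78) recv 17: drop; pos2(id99) recv 78: drop; pos3(id21) recv 99: fwd; pos4(id54) recv 21: drop; pos5(id57) recv 54: drop; pos0(id17) recv 57: fwd
After round 1: 2 messages still in flight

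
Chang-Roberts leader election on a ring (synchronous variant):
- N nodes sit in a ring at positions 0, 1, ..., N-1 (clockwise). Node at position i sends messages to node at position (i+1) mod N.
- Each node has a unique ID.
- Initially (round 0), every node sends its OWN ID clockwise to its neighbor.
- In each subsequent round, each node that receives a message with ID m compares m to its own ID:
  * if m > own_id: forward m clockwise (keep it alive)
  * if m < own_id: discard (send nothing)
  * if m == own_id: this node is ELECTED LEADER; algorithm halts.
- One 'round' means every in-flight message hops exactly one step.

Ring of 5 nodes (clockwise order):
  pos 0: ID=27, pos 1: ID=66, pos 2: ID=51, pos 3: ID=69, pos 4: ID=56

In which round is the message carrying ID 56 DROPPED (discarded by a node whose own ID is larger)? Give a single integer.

Answer: 2

Derivation:
Round 1: pos1(id66) recv 27: drop; pos2(id51) recv 66: fwd; pos3(id69) recv 51: drop; pos4(id56) recv 69: fwd; pos0(id27) recv 56: fwd
Round 2: pos3(id69) recv 66: drop; pos0(id27) recv 69: fwd; pos1(id66) recv 56: drop
Round 3: pos1(id66) recv 69: fwd
Round 4: pos2(id51) recv 69: fwd
Round 5: pos3(id69) recv 69: ELECTED
Message ID 56 originates at pos 4; dropped at pos 1 in round 2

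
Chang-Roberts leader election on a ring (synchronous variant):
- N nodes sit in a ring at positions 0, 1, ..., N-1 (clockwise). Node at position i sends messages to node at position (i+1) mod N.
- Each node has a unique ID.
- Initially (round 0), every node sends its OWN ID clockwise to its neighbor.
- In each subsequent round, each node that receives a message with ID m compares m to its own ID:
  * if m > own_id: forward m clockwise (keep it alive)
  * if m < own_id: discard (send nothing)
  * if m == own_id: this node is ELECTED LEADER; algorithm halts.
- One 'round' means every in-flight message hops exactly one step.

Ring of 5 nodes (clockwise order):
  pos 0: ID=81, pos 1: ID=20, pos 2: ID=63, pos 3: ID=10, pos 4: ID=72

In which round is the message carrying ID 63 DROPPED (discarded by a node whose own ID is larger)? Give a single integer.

Answer: 2

Derivation:
Round 1: pos1(id20) recv 81: fwd; pos2(id63) recv 20: drop; pos3(id10) recv 63: fwd; pos4(id72) recv 10: drop; pos0(id81) recv 72: drop
Round 2: pos2(id63) recv 81: fwd; pos4(id72) recv 63: drop
Round 3: pos3(id10) recv 81: fwd
Round 4: pos4(id72) recv 81: fwd
Round 5: pos0(id81) recv 81: ELECTED
Message ID 63 originates at pos 2; dropped at pos 4 in round 2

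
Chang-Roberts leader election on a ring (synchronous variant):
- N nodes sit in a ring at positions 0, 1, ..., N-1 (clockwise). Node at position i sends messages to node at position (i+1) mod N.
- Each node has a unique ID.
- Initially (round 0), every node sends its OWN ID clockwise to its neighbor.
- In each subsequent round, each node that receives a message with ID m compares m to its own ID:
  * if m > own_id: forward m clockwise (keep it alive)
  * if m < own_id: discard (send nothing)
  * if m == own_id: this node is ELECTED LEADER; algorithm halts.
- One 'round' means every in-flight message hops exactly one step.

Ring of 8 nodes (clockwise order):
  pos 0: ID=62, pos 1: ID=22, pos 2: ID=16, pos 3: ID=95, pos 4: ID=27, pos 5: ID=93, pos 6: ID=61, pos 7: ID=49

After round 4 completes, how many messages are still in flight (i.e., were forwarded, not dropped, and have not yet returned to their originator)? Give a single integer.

Answer: 2

Derivation:
Round 1: pos1(id22) recv 62: fwd; pos2(id16) recv 22: fwd; pos3(id95) recv 16: drop; pos4(id27) recv 95: fwd; pos5(id93) recv 27: drop; pos6(id61) recv 93: fwd; pos7(id49) recv 61: fwd; pos0(id62) recv 49: drop
Round 2: pos2(id16) recv 62: fwd; pos3(id95) recv 22: drop; pos5(id93) recv 95: fwd; pos7(id49) recv 93: fwd; pos0(id62) recv 61: drop
Round 3: pos3(id95) recv 62: drop; pos6(id61) recv 95: fwd; pos0(id62) recv 93: fwd
Round 4: pos7(id49) recv 95: fwd; pos1(id22) recv 93: fwd
After round 4: 2 messages still in flight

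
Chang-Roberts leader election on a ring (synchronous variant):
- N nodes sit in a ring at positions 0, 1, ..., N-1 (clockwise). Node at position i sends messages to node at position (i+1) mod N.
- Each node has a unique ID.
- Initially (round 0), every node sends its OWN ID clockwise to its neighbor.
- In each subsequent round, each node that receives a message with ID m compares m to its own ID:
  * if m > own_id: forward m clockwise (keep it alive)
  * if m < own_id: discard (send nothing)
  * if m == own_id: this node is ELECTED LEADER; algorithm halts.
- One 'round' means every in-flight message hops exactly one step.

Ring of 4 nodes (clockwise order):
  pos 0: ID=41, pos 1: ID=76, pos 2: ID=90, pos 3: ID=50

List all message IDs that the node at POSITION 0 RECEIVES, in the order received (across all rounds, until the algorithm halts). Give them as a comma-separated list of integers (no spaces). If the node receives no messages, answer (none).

Answer: 50,90

Derivation:
Round 1: pos1(id76) recv 41: drop; pos2(id90) recv 76: drop; pos3(id50) recv 90: fwd; pos0(id41) recv 50: fwd
Round 2: pos0(id41) recv 90: fwd; pos1(id76) recv 50: drop
Round 3: pos1(id76) recv 90: fwd
Round 4: pos2(id90) recv 90: ELECTED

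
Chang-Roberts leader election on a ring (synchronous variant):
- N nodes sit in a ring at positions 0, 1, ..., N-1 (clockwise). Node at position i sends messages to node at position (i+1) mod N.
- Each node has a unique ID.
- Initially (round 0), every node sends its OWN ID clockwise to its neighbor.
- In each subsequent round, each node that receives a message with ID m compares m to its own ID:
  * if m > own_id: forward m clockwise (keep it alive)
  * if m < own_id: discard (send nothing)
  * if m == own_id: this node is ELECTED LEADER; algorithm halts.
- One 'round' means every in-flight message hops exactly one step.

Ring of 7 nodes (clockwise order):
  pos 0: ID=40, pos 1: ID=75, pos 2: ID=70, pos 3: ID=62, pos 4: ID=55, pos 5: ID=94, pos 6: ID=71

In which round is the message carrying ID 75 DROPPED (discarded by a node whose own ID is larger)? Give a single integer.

Round 1: pos1(id75) recv 40: drop; pos2(id70) recv 75: fwd; pos3(id62) recv 70: fwd; pos4(id55) recv 62: fwd; pos5(id94) recv 55: drop; pos6(id71) recv 94: fwd; pos0(id40) recv 71: fwd
Round 2: pos3(id62) recv 75: fwd; pos4(id55) recv 70: fwd; pos5(id94) recv 62: drop; pos0(id40) recv 94: fwd; pos1(id75) recv 71: drop
Round 3: pos4(id55) recv 75: fwd; pos5(id94) recv 70: drop; pos1(id75) recv 94: fwd
Round 4: pos5(id94) recv 75: drop; pos2(id70) recv 94: fwd
Round 5: pos3(id62) recv 94: fwd
Round 6: pos4(id55) recv 94: fwd
Round 7: pos5(id94) recv 94: ELECTED
Message ID 75 originates at pos 1; dropped at pos 5 in round 4

Answer: 4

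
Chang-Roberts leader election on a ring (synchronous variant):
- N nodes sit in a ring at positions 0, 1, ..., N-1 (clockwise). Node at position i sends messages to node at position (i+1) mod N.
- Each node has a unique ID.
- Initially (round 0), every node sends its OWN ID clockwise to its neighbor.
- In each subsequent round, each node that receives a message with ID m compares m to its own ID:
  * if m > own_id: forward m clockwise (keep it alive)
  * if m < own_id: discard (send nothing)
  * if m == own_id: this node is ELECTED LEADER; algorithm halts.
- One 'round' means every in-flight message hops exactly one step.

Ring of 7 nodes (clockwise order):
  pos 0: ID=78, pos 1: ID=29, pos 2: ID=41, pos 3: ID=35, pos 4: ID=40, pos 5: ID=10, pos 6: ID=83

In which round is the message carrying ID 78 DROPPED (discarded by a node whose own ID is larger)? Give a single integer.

Round 1: pos1(id29) recv 78: fwd; pos2(id41) recv 29: drop; pos3(id35) recv 41: fwd; pos4(id40) recv 35: drop; pos5(id10) recv 40: fwd; pos6(id83) recv 10: drop; pos0(id78) recv 83: fwd
Round 2: pos2(id41) recv 78: fwd; pos4(id40) recv 41: fwd; pos6(id83) recv 40: drop; pos1(id29) recv 83: fwd
Round 3: pos3(id35) recv 78: fwd; pos5(id10) recv 41: fwd; pos2(id41) recv 83: fwd
Round 4: pos4(id40) recv 78: fwd; pos6(id83) recv 41: drop; pos3(id35) recv 83: fwd
Round 5: pos5(id10) recv 78: fwd; pos4(id40) recv 83: fwd
Round 6: pos6(id83) recv 78: drop; pos5(id10) recv 83: fwd
Round 7: pos6(id83) recv 83: ELECTED
Message ID 78 originates at pos 0; dropped at pos 6 in round 6

Answer: 6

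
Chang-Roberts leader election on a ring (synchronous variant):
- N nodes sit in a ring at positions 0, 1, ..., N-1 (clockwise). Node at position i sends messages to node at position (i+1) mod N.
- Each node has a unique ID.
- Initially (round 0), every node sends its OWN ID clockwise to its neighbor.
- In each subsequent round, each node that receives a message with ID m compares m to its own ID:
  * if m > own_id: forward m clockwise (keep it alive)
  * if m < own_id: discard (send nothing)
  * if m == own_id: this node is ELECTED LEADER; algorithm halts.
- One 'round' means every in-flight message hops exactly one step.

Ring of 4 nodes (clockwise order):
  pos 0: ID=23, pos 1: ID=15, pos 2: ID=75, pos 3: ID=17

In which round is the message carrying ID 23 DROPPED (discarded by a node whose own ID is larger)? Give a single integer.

Answer: 2

Derivation:
Round 1: pos1(id15) recv 23: fwd; pos2(id75) recv 15: drop; pos3(id17) recv 75: fwd; pos0(id23) recv 17: drop
Round 2: pos2(id75) recv 23: drop; pos0(id23) recv 75: fwd
Round 3: pos1(id15) recv 75: fwd
Round 4: pos2(id75) recv 75: ELECTED
Message ID 23 originates at pos 0; dropped at pos 2 in round 2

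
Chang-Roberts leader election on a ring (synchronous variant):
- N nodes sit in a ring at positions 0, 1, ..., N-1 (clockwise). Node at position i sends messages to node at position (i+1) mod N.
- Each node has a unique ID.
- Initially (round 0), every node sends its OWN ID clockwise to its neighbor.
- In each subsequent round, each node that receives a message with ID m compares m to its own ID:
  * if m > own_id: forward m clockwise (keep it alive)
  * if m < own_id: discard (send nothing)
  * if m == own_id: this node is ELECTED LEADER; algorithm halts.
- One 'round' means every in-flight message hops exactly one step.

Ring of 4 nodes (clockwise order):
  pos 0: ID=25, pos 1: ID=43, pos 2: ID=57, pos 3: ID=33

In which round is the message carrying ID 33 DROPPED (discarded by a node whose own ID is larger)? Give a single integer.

Round 1: pos1(id43) recv 25: drop; pos2(id57) recv 43: drop; pos3(id33) recv 57: fwd; pos0(id25) recv 33: fwd
Round 2: pos0(id25) recv 57: fwd; pos1(id43) recv 33: drop
Round 3: pos1(id43) recv 57: fwd
Round 4: pos2(id57) recv 57: ELECTED
Message ID 33 originates at pos 3; dropped at pos 1 in round 2

Answer: 2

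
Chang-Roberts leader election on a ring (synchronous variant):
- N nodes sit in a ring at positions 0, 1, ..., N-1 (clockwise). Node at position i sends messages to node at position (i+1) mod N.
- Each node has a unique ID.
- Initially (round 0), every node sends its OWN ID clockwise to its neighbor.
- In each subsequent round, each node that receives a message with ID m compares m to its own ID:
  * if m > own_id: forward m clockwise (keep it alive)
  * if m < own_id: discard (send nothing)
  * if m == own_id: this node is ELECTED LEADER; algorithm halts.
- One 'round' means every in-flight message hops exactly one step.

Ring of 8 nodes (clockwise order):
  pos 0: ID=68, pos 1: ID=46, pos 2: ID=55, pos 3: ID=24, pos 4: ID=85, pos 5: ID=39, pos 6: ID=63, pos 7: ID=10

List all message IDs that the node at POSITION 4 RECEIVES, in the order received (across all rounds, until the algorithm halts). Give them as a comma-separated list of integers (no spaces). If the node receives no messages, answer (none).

Round 1: pos1(id46) recv 68: fwd; pos2(id55) recv 46: drop; pos3(id24) recv 55: fwd; pos4(id85) recv 24: drop; pos5(id39) recv 85: fwd; pos6(id63) recv 39: drop; pos7(id10) recv 63: fwd; pos0(id68) recv 10: drop
Round 2: pos2(id55) recv 68: fwd; pos4(id85) recv 55: drop; pos6(id63) recv 85: fwd; pos0(id68) recv 63: drop
Round 3: pos3(id24) recv 68: fwd; pos7(id10) recv 85: fwd
Round 4: pos4(id85) recv 68: drop; pos0(id68) recv 85: fwd
Round 5: pos1(id46) recv 85: fwd
Round 6: pos2(id55) recv 85: fwd
Round 7: pos3(id24) recv 85: fwd
Round 8: pos4(id85) recv 85: ELECTED

Answer: 24,55,68,85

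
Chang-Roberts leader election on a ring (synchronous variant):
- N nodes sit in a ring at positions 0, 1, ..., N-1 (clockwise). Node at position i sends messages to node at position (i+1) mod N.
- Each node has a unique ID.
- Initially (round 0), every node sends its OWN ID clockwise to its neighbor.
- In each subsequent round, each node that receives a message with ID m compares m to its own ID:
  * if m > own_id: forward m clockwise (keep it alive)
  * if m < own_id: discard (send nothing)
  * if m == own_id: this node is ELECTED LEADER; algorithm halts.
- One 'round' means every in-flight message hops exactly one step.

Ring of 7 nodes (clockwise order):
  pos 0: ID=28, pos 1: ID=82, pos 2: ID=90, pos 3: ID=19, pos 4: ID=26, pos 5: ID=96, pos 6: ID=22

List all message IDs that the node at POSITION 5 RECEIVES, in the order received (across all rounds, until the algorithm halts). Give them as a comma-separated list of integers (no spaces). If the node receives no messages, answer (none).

Answer: 26,90,96

Derivation:
Round 1: pos1(id82) recv 28: drop; pos2(id90) recv 82: drop; pos3(id19) recv 90: fwd; pos4(id26) recv 19: drop; pos5(id96) recv 26: drop; pos6(id22) recv 96: fwd; pos0(id28) recv 22: drop
Round 2: pos4(id26) recv 90: fwd; pos0(id28) recv 96: fwd
Round 3: pos5(id96) recv 90: drop; pos1(id82) recv 96: fwd
Round 4: pos2(id90) recv 96: fwd
Round 5: pos3(id19) recv 96: fwd
Round 6: pos4(id26) recv 96: fwd
Round 7: pos5(id96) recv 96: ELECTED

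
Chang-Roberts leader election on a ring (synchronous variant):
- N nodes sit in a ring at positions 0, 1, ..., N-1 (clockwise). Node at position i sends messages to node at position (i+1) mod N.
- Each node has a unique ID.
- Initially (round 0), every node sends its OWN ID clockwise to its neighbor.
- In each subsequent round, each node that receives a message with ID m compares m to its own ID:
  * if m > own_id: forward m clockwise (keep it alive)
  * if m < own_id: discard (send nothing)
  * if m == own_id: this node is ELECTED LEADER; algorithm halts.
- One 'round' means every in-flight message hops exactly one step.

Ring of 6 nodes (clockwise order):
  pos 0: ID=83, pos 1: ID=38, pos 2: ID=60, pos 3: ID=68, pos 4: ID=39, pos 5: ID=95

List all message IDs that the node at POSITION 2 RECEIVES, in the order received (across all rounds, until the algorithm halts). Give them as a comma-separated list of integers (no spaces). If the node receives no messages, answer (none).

Round 1: pos1(id38) recv 83: fwd; pos2(id60) recv 38: drop; pos3(id68) recv 60: drop; pos4(id39) recv 68: fwd; pos5(id95) recv 39: drop; pos0(id83) recv 95: fwd
Round 2: pos2(id60) recv 83: fwd; pos5(id95) recv 68: drop; pos1(id38) recv 95: fwd
Round 3: pos3(id68) recv 83: fwd; pos2(id60) recv 95: fwd
Round 4: pos4(id39) recv 83: fwd; pos3(id68) recv 95: fwd
Round 5: pos5(id95) recv 83: drop; pos4(id39) recv 95: fwd
Round 6: pos5(id95) recv 95: ELECTED

Answer: 38,83,95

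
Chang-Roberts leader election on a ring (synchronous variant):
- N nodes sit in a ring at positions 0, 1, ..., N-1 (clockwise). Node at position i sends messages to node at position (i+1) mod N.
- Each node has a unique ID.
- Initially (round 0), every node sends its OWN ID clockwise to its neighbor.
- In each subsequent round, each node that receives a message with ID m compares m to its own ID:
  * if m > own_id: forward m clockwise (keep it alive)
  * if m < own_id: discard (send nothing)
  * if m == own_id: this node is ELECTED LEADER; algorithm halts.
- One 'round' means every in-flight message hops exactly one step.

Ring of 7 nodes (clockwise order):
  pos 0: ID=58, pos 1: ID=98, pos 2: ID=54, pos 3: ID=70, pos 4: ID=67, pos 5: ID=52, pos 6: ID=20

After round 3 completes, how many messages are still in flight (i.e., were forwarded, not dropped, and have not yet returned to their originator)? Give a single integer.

Round 1: pos1(id98) recv 58: drop; pos2(id54) recv 98: fwd; pos3(id70) recv 54: drop; pos4(id67) recv 70: fwd; pos5(id52) recv 67: fwd; pos6(id20) recv 52: fwd; pos0(id58) recv 20: drop
Round 2: pos3(id70) recv 98: fwd; pos5(id52) recv 70: fwd; pos6(id20) recv 67: fwd; pos0(id58) recv 52: drop
Round 3: pos4(id67) recv 98: fwd; pos6(id20) recv 70: fwd; pos0(id58) recv 67: fwd
After round 3: 3 messages still in flight

Answer: 3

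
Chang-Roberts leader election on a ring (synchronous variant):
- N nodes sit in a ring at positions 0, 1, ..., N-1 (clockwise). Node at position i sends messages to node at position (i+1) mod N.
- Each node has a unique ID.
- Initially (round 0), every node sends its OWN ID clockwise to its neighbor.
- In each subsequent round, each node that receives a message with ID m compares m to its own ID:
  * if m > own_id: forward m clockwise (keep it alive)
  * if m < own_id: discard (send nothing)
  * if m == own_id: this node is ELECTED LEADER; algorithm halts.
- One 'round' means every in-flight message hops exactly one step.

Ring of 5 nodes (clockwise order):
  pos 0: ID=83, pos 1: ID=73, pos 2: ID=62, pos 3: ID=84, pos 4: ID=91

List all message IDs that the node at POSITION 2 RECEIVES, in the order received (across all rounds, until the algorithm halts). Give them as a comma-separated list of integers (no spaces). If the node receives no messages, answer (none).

Answer: 73,83,91

Derivation:
Round 1: pos1(id73) recv 83: fwd; pos2(id62) recv 73: fwd; pos3(id84) recv 62: drop; pos4(id91) recv 84: drop; pos0(id83) recv 91: fwd
Round 2: pos2(id62) recv 83: fwd; pos3(id84) recv 73: drop; pos1(id73) recv 91: fwd
Round 3: pos3(id84) recv 83: drop; pos2(id62) recv 91: fwd
Round 4: pos3(id84) recv 91: fwd
Round 5: pos4(id91) recv 91: ELECTED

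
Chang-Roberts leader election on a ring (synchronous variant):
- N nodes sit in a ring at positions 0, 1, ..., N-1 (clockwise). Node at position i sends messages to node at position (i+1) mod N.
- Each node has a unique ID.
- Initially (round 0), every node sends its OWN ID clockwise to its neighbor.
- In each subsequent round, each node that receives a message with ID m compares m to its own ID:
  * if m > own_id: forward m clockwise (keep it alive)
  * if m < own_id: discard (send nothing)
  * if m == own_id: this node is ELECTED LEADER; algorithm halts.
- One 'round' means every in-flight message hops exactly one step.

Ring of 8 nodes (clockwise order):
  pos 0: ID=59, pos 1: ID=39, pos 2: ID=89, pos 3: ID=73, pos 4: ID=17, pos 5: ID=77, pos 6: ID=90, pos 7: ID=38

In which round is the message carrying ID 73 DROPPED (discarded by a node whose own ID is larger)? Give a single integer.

Round 1: pos1(id39) recv 59: fwd; pos2(id89) recv 39: drop; pos3(id73) recv 89: fwd; pos4(id17) recv 73: fwd; pos5(id77) recv 17: drop; pos6(id90) recv 77: drop; pos7(id38) recv 90: fwd; pos0(id59) recv 38: drop
Round 2: pos2(id89) recv 59: drop; pos4(id17) recv 89: fwd; pos5(id77) recv 73: drop; pos0(id59) recv 90: fwd
Round 3: pos5(id77) recv 89: fwd; pos1(id39) recv 90: fwd
Round 4: pos6(id90) recv 89: drop; pos2(id89) recv 90: fwd
Round 5: pos3(id73) recv 90: fwd
Round 6: pos4(id17) recv 90: fwd
Round 7: pos5(id77) recv 90: fwd
Round 8: pos6(id90) recv 90: ELECTED
Message ID 73 originates at pos 3; dropped at pos 5 in round 2

Answer: 2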